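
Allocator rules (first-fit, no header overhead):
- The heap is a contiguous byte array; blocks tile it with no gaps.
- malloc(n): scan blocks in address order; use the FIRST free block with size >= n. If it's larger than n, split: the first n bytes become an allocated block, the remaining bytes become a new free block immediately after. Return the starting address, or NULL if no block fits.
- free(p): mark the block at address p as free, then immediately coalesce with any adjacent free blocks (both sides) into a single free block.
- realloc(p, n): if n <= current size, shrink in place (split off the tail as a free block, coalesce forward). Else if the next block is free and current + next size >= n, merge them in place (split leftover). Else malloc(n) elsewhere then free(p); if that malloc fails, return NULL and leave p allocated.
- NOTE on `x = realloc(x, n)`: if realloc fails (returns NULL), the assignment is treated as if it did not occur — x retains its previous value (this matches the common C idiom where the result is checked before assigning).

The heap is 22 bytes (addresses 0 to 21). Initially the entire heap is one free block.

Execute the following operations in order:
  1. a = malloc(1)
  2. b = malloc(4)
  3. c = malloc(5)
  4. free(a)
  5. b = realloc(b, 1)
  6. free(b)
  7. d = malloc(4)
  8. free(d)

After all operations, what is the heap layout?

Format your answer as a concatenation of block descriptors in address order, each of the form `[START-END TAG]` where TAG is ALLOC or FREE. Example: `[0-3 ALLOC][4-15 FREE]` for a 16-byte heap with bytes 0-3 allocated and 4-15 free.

Op 1: a = malloc(1) -> a = 0; heap: [0-0 ALLOC][1-21 FREE]
Op 2: b = malloc(4) -> b = 1; heap: [0-0 ALLOC][1-4 ALLOC][5-21 FREE]
Op 3: c = malloc(5) -> c = 5; heap: [0-0 ALLOC][1-4 ALLOC][5-9 ALLOC][10-21 FREE]
Op 4: free(a) -> (freed a); heap: [0-0 FREE][1-4 ALLOC][5-9 ALLOC][10-21 FREE]
Op 5: b = realloc(b, 1) -> b = 1; heap: [0-0 FREE][1-1 ALLOC][2-4 FREE][5-9 ALLOC][10-21 FREE]
Op 6: free(b) -> (freed b); heap: [0-4 FREE][5-9 ALLOC][10-21 FREE]
Op 7: d = malloc(4) -> d = 0; heap: [0-3 ALLOC][4-4 FREE][5-9 ALLOC][10-21 FREE]
Op 8: free(d) -> (freed d); heap: [0-4 FREE][5-9 ALLOC][10-21 FREE]

Answer: [0-4 FREE][5-9 ALLOC][10-21 FREE]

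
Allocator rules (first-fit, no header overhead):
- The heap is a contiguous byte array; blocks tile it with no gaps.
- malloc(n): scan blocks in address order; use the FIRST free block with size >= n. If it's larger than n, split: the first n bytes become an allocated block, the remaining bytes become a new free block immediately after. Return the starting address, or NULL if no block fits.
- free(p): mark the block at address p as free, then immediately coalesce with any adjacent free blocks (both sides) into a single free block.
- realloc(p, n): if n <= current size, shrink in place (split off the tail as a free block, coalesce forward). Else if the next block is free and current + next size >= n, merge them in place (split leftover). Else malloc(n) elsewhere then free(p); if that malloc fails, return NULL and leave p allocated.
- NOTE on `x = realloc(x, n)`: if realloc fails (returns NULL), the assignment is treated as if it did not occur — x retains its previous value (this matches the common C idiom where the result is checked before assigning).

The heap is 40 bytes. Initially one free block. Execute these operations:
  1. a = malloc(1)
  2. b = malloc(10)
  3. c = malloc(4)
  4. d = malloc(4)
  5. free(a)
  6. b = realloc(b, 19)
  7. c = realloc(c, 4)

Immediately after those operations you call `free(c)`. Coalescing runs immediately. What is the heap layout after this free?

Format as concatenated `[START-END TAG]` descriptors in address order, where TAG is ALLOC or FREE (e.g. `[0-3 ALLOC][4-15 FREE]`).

Op 1: a = malloc(1) -> a = 0; heap: [0-0 ALLOC][1-39 FREE]
Op 2: b = malloc(10) -> b = 1; heap: [0-0 ALLOC][1-10 ALLOC][11-39 FREE]
Op 3: c = malloc(4) -> c = 11; heap: [0-0 ALLOC][1-10 ALLOC][11-14 ALLOC][15-39 FREE]
Op 4: d = malloc(4) -> d = 15; heap: [0-0 ALLOC][1-10 ALLOC][11-14 ALLOC][15-18 ALLOC][19-39 FREE]
Op 5: free(a) -> (freed a); heap: [0-0 FREE][1-10 ALLOC][11-14 ALLOC][15-18 ALLOC][19-39 FREE]
Op 6: b = realloc(b, 19) -> b = 19; heap: [0-10 FREE][11-14 ALLOC][15-18 ALLOC][19-37 ALLOC][38-39 FREE]
Op 7: c = realloc(c, 4) -> c = 11; heap: [0-10 FREE][11-14 ALLOC][15-18 ALLOC][19-37 ALLOC][38-39 FREE]
free(c): c = 11 -> block [11-14 ALLOC]; mark free, coalesce with adjacent free neighbors -> [0-14 FREE][15-18 ALLOC][19-37 ALLOC][38-39 FREE]

Answer: [0-14 FREE][15-18 ALLOC][19-37 ALLOC][38-39 FREE]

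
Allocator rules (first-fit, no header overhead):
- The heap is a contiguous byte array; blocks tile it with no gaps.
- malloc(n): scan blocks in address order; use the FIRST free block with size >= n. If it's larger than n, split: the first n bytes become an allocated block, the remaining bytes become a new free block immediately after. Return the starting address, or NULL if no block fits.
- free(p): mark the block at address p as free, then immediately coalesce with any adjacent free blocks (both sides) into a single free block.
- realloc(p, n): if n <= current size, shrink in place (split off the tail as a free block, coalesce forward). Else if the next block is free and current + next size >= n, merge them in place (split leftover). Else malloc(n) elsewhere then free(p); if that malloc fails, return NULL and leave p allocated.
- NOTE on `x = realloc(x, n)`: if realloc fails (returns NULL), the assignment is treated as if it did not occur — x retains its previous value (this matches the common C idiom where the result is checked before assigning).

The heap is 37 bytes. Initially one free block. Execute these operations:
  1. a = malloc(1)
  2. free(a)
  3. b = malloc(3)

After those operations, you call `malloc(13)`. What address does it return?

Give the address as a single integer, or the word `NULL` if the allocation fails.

Answer: 3

Derivation:
Op 1: a = malloc(1) -> a = 0; heap: [0-0 ALLOC][1-36 FREE]
Op 2: free(a) -> (freed a); heap: [0-36 FREE]
Op 3: b = malloc(3) -> b = 0; heap: [0-2 ALLOC][3-36 FREE]
malloc(13): first-fit scan over [0-2 ALLOC][3-36 FREE] -> 3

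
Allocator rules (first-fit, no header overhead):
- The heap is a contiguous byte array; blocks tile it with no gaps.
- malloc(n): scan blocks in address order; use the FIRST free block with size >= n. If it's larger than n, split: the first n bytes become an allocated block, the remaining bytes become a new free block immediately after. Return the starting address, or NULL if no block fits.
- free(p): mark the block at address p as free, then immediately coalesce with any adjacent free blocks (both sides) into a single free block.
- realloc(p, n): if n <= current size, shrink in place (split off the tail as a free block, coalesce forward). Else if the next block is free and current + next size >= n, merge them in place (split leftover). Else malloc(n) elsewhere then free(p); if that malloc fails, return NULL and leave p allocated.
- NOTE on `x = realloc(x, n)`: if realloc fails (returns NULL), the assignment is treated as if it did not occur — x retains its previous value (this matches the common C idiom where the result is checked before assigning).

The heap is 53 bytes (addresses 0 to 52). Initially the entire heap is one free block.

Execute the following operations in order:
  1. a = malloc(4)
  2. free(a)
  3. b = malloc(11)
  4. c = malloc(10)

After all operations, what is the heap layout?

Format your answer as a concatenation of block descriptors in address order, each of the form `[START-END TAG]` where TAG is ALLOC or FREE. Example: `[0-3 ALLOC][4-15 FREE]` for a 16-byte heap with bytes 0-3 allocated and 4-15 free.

Op 1: a = malloc(4) -> a = 0; heap: [0-3 ALLOC][4-52 FREE]
Op 2: free(a) -> (freed a); heap: [0-52 FREE]
Op 3: b = malloc(11) -> b = 0; heap: [0-10 ALLOC][11-52 FREE]
Op 4: c = malloc(10) -> c = 11; heap: [0-10 ALLOC][11-20 ALLOC][21-52 FREE]

Answer: [0-10 ALLOC][11-20 ALLOC][21-52 FREE]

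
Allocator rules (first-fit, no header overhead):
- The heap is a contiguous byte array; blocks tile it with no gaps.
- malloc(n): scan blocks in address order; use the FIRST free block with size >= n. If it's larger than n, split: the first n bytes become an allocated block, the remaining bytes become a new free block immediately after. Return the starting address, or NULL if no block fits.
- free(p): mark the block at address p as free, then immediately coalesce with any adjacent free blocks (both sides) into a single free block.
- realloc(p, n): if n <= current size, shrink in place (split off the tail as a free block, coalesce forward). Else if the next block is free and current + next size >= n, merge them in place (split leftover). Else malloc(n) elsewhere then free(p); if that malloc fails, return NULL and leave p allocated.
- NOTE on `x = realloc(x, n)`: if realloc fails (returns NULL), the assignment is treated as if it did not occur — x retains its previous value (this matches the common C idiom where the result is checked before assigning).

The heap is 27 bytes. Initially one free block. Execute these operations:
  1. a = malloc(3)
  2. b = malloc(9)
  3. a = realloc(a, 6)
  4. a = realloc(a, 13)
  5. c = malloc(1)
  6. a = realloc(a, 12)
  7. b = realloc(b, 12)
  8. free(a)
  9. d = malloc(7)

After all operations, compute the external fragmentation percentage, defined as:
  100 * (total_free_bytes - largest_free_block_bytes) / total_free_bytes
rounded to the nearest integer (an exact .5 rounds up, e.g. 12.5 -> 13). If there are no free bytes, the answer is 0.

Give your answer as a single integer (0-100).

Answer: 20

Derivation:
Op 1: a = malloc(3) -> a = 0; heap: [0-2 ALLOC][3-26 FREE]
Op 2: b = malloc(9) -> b = 3; heap: [0-2 ALLOC][3-11 ALLOC][12-26 FREE]
Op 3: a = realloc(a, 6) -> a = 12; heap: [0-2 FREE][3-11 ALLOC][12-17 ALLOC][18-26 FREE]
Op 4: a = realloc(a, 13) -> a = 12; heap: [0-2 FREE][3-11 ALLOC][12-24 ALLOC][25-26 FREE]
Op 5: c = malloc(1) -> c = 0; heap: [0-0 ALLOC][1-2 FREE][3-11 ALLOC][12-24 ALLOC][25-26 FREE]
Op 6: a = realloc(a, 12) -> a = 12; heap: [0-0 ALLOC][1-2 FREE][3-11 ALLOC][12-23 ALLOC][24-26 FREE]
Op 7: b = realloc(b, 12) -> NULL (b unchanged); heap: [0-0 ALLOC][1-2 FREE][3-11 ALLOC][12-23 ALLOC][24-26 FREE]
Op 8: free(a) -> (freed a); heap: [0-0 ALLOC][1-2 FREE][3-11 ALLOC][12-26 FREE]
Op 9: d = malloc(7) -> d = 12; heap: [0-0 ALLOC][1-2 FREE][3-11 ALLOC][12-18 ALLOC][19-26 FREE]
Free blocks: [2 8] total_free=10 largest=8 -> 100*(10-8)/10 = 200/10 = 20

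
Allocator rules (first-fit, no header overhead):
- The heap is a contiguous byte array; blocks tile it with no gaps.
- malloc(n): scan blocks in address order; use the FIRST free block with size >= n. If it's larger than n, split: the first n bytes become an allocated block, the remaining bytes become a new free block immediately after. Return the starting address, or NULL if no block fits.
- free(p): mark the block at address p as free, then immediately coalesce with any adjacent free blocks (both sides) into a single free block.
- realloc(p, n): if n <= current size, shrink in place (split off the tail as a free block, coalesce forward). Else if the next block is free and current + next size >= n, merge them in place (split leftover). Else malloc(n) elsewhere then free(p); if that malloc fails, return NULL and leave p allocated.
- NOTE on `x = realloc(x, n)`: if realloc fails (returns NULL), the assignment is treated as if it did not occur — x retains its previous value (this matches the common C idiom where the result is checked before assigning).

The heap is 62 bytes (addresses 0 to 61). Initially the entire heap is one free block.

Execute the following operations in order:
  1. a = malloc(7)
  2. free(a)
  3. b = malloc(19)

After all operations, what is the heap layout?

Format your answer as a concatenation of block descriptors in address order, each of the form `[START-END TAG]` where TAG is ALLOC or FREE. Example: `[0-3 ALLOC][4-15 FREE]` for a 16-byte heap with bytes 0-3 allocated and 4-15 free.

Answer: [0-18 ALLOC][19-61 FREE]

Derivation:
Op 1: a = malloc(7) -> a = 0; heap: [0-6 ALLOC][7-61 FREE]
Op 2: free(a) -> (freed a); heap: [0-61 FREE]
Op 3: b = malloc(19) -> b = 0; heap: [0-18 ALLOC][19-61 FREE]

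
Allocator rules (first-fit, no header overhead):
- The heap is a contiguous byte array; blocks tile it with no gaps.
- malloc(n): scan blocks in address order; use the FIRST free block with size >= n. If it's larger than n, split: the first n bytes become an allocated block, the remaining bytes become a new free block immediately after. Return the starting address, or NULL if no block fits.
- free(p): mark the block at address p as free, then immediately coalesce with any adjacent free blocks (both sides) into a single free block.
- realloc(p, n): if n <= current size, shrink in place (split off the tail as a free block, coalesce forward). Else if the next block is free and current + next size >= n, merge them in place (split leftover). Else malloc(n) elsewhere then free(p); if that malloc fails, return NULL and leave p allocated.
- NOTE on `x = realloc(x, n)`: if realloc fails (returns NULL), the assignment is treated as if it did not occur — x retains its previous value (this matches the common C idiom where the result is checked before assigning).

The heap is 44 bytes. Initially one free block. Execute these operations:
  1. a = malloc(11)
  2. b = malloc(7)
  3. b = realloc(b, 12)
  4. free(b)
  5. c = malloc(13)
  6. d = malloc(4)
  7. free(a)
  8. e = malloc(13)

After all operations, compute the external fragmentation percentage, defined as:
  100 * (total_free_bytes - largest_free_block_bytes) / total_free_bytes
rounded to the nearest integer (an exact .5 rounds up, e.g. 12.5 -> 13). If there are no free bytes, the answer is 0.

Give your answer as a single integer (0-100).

Op 1: a = malloc(11) -> a = 0; heap: [0-10 ALLOC][11-43 FREE]
Op 2: b = malloc(7) -> b = 11; heap: [0-10 ALLOC][11-17 ALLOC][18-43 FREE]
Op 3: b = realloc(b, 12) -> b = 11; heap: [0-10 ALLOC][11-22 ALLOC][23-43 FREE]
Op 4: free(b) -> (freed b); heap: [0-10 ALLOC][11-43 FREE]
Op 5: c = malloc(13) -> c = 11; heap: [0-10 ALLOC][11-23 ALLOC][24-43 FREE]
Op 6: d = malloc(4) -> d = 24; heap: [0-10 ALLOC][11-23 ALLOC][24-27 ALLOC][28-43 FREE]
Op 7: free(a) -> (freed a); heap: [0-10 FREE][11-23 ALLOC][24-27 ALLOC][28-43 FREE]
Op 8: e = malloc(13) -> e = 28; heap: [0-10 FREE][11-23 ALLOC][24-27 ALLOC][28-40 ALLOC][41-43 FREE]
Free blocks: [11 3] total_free=14 largest=11 -> 100*(14-11)/14 = 300/14 ≈ 21.429 -> rounds to 21

Answer: 21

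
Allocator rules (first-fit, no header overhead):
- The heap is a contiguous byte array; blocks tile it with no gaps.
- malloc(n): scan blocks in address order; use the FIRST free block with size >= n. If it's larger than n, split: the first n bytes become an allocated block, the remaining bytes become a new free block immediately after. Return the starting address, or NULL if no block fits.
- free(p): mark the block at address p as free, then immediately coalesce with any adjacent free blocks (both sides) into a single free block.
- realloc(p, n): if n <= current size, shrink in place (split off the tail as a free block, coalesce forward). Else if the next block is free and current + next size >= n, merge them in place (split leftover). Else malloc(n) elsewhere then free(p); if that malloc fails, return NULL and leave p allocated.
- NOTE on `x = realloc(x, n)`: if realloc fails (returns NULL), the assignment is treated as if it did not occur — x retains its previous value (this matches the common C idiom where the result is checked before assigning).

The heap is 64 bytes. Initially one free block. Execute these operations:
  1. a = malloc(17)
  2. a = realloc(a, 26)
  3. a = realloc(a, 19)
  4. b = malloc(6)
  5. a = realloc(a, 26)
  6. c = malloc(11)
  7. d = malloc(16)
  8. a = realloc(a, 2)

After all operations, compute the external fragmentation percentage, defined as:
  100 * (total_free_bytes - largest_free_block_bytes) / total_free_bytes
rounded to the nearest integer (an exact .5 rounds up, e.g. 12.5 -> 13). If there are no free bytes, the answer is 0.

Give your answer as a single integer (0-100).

Op 1: a = malloc(17) -> a = 0; heap: [0-16 ALLOC][17-63 FREE]
Op 2: a = realloc(a, 26) -> a = 0; heap: [0-25 ALLOC][26-63 FREE]
Op 3: a = realloc(a, 19) -> a = 0; heap: [0-18 ALLOC][19-63 FREE]
Op 4: b = malloc(6) -> b = 19; heap: [0-18 ALLOC][19-24 ALLOC][25-63 FREE]
Op 5: a = realloc(a, 26) -> a = 25; heap: [0-18 FREE][19-24 ALLOC][25-50 ALLOC][51-63 FREE]
Op 6: c = malloc(11) -> c = 0; heap: [0-10 ALLOC][11-18 FREE][19-24 ALLOC][25-50 ALLOC][51-63 FREE]
Op 7: d = malloc(16) -> d = NULL; heap: [0-10 ALLOC][11-18 FREE][19-24 ALLOC][25-50 ALLOC][51-63 FREE]
Op 8: a = realloc(a, 2) -> a = 25; heap: [0-10 ALLOC][11-18 FREE][19-24 ALLOC][25-26 ALLOC][27-63 FREE]
Free blocks: [8 37] total_free=45 largest=37 -> 100*(45-37)/45 = 800/45 ≈ 17.778 -> rounds to 18

Answer: 18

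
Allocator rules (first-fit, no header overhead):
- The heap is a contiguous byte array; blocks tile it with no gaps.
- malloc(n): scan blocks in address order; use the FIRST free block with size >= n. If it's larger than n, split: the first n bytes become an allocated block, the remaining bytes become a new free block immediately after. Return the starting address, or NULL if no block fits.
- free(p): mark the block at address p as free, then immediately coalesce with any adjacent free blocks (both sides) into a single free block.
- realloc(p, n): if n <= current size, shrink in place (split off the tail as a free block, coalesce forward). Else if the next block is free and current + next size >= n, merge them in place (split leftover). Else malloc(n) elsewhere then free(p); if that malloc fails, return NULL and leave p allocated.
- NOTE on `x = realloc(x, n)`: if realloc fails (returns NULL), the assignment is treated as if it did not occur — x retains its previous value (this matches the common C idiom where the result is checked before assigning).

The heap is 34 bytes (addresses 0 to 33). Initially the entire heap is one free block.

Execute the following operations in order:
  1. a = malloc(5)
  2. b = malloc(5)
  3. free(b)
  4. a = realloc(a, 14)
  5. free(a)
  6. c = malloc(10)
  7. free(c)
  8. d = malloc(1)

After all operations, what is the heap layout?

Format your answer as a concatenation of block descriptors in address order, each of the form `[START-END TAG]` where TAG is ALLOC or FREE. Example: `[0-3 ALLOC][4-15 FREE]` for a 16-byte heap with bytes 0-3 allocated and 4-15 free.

Answer: [0-0 ALLOC][1-33 FREE]

Derivation:
Op 1: a = malloc(5) -> a = 0; heap: [0-4 ALLOC][5-33 FREE]
Op 2: b = malloc(5) -> b = 5; heap: [0-4 ALLOC][5-9 ALLOC][10-33 FREE]
Op 3: free(b) -> (freed b); heap: [0-4 ALLOC][5-33 FREE]
Op 4: a = realloc(a, 14) -> a = 0; heap: [0-13 ALLOC][14-33 FREE]
Op 5: free(a) -> (freed a); heap: [0-33 FREE]
Op 6: c = malloc(10) -> c = 0; heap: [0-9 ALLOC][10-33 FREE]
Op 7: free(c) -> (freed c); heap: [0-33 FREE]
Op 8: d = malloc(1) -> d = 0; heap: [0-0 ALLOC][1-33 FREE]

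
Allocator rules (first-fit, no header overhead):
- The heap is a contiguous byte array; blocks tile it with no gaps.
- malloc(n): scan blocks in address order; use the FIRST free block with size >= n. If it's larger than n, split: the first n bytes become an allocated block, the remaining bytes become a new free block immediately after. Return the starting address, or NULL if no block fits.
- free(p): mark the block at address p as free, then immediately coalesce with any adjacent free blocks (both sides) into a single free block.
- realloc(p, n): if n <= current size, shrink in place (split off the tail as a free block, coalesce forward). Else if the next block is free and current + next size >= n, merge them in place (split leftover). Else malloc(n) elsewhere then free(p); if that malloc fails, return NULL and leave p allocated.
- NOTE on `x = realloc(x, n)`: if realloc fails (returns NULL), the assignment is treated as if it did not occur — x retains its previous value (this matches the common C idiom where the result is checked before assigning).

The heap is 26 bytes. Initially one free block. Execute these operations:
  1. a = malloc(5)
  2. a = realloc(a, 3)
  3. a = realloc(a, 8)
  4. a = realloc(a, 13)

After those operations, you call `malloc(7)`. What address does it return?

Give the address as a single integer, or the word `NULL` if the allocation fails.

Answer: 13

Derivation:
Op 1: a = malloc(5) -> a = 0; heap: [0-4 ALLOC][5-25 FREE]
Op 2: a = realloc(a, 3) -> a = 0; heap: [0-2 ALLOC][3-25 FREE]
Op 3: a = realloc(a, 8) -> a = 0; heap: [0-7 ALLOC][8-25 FREE]
Op 4: a = realloc(a, 13) -> a = 0; heap: [0-12 ALLOC][13-25 FREE]
malloc(7): first-fit scan over [0-12 ALLOC][13-25 FREE] -> 13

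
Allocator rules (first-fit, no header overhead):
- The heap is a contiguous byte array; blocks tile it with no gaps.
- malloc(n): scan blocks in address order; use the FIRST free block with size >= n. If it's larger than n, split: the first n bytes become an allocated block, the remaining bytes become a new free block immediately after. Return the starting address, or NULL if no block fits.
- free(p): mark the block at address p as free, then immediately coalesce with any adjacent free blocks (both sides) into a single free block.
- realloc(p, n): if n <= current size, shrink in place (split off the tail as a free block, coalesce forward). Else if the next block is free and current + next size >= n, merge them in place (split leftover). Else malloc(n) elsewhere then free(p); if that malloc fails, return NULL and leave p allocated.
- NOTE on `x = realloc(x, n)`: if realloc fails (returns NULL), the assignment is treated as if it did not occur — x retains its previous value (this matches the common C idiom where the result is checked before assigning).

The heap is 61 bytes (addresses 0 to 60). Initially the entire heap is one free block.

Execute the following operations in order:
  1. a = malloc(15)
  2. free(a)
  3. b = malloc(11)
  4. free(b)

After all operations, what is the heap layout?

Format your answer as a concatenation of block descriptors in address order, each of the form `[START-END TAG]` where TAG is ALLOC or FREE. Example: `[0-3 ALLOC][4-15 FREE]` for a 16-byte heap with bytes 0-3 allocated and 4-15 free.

Answer: [0-60 FREE]

Derivation:
Op 1: a = malloc(15) -> a = 0; heap: [0-14 ALLOC][15-60 FREE]
Op 2: free(a) -> (freed a); heap: [0-60 FREE]
Op 3: b = malloc(11) -> b = 0; heap: [0-10 ALLOC][11-60 FREE]
Op 4: free(b) -> (freed b); heap: [0-60 FREE]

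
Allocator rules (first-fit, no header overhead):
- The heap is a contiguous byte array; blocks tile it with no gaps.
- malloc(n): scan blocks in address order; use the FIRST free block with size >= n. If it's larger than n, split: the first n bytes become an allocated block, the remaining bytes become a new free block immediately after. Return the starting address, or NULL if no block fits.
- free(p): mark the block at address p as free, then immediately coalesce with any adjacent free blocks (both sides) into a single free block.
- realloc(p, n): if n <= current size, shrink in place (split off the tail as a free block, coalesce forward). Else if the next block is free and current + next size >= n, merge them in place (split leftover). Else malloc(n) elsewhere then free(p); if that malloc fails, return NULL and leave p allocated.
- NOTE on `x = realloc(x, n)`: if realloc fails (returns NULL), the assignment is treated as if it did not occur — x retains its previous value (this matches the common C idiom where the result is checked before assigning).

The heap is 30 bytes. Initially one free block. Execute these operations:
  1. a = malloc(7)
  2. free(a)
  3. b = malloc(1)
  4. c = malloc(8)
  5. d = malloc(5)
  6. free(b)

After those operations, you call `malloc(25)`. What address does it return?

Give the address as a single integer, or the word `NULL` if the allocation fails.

Answer: NULL

Derivation:
Op 1: a = malloc(7) -> a = 0; heap: [0-6 ALLOC][7-29 FREE]
Op 2: free(a) -> (freed a); heap: [0-29 FREE]
Op 3: b = malloc(1) -> b = 0; heap: [0-0 ALLOC][1-29 FREE]
Op 4: c = malloc(8) -> c = 1; heap: [0-0 ALLOC][1-8 ALLOC][9-29 FREE]
Op 5: d = malloc(5) -> d = 9; heap: [0-0 ALLOC][1-8 ALLOC][9-13 ALLOC][14-29 FREE]
Op 6: free(b) -> (freed b); heap: [0-0 FREE][1-8 ALLOC][9-13 ALLOC][14-29 FREE]
malloc(25): first-fit scan over [0-0 FREE][1-8 ALLOC][9-13 ALLOC][14-29 FREE] -> NULL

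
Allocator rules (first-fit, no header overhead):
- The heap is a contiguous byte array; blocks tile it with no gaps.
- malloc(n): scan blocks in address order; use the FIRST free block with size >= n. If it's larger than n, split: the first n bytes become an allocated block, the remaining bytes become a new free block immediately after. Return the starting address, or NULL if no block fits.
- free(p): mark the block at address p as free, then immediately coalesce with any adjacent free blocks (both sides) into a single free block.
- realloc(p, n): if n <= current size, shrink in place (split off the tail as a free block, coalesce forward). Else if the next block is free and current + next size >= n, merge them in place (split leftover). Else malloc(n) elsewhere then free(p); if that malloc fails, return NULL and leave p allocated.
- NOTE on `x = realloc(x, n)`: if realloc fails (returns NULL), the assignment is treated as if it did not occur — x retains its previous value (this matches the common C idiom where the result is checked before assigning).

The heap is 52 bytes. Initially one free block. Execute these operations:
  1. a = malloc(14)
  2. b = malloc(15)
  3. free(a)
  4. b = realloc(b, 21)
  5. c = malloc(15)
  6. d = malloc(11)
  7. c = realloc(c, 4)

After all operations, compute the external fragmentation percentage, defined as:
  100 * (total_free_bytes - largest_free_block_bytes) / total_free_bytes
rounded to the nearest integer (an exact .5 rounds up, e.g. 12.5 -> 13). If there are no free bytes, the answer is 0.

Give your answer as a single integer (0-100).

Op 1: a = malloc(14) -> a = 0; heap: [0-13 ALLOC][14-51 FREE]
Op 2: b = malloc(15) -> b = 14; heap: [0-13 ALLOC][14-28 ALLOC][29-51 FREE]
Op 3: free(a) -> (freed a); heap: [0-13 FREE][14-28 ALLOC][29-51 FREE]
Op 4: b = realloc(b, 21) -> b = 14; heap: [0-13 FREE][14-34 ALLOC][35-51 FREE]
Op 5: c = malloc(15) -> c = 35; heap: [0-13 FREE][14-34 ALLOC][35-49 ALLOC][50-51 FREE]
Op 6: d = malloc(11) -> d = 0; heap: [0-10 ALLOC][11-13 FREE][14-34 ALLOC][35-49 ALLOC][50-51 FREE]
Op 7: c = realloc(c, 4) -> c = 35; heap: [0-10 ALLOC][11-13 FREE][14-34 ALLOC][35-38 ALLOC][39-51 FREE]
Free blocks: [3 13] total_free=16 largest=13 -> 100*(16-13)/16 = 300/16 = 18.75 -> rounds to 19

Answer: 19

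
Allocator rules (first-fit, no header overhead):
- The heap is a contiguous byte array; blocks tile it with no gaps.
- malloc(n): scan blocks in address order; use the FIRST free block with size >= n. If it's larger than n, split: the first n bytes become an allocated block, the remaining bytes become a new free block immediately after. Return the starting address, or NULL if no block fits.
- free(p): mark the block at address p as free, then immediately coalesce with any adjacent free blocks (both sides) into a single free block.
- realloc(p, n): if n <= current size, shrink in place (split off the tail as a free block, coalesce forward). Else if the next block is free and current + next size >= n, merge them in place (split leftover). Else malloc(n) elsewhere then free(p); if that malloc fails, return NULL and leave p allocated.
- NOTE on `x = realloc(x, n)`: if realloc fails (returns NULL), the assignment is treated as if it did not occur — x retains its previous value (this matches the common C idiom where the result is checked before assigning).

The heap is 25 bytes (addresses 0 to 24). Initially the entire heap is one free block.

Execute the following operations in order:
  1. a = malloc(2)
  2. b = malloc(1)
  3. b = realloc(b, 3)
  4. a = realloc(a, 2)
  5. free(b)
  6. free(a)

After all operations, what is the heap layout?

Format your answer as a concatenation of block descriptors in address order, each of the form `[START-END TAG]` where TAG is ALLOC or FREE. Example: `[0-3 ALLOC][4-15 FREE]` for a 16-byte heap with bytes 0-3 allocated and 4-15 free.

Answer: [0-24 FREE]

Derivation:
Op 1: a = malloc(2) -> a = 0; heap: [0-1 ALLOC][2-24 FREE]
Op 2: b = malloc(1) -> b = 2; heap: [0-1 ALLOC][2-2 ALLOC][3-24 FREE]
Op 3: b = realloc(b, 3) -> b = 2; heap: [0-1 ALLOC][2-4 ALLOC][5-24 FREE]
Op 4: a = realloc(a, 2) -> a = 0; heap: [0-1 ALLOC][2-4 ALLOC][5-24 FREE]
Op 5: free(b) -> (freed b); heap: [0-1 ALLOC][2-24 FREE]
Op 6: free(a) -> (freed a); heap: [0-24 FREE]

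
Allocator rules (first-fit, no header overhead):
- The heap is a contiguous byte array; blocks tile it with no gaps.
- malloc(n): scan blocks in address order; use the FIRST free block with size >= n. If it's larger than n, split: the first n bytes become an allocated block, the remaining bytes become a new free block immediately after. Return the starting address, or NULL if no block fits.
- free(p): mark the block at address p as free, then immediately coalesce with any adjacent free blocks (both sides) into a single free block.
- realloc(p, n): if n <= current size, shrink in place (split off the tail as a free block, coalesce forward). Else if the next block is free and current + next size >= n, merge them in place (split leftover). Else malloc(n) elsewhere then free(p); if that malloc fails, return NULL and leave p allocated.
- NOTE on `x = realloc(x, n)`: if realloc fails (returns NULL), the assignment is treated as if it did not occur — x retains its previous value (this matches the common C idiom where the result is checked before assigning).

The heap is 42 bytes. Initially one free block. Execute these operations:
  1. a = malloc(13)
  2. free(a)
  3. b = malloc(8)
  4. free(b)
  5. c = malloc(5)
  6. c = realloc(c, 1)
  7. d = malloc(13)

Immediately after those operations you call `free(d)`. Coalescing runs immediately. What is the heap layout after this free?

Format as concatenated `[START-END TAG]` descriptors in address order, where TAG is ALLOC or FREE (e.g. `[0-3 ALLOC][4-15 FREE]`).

Answer: [0-0 ALLOC][1-41 FREE]

Derivation:
Op 1: a = malloc(13) -> a = 0; heap: [0-12 ALLOC][13-41 FREE]
Op 2: free(a) -> (freed a); heap: [0-41 FREE]
Op 3: b = malloc(8) -> b = 0; heap: [0-7 ALLOC][8-41 FREE]
Op 4: free(b) -> (freed b); heap: [0-41 FREE]
Op 5: c = malloc(5) -> c = 0; heap: [0-4 ALLOC][5-41 FREE]
Op 6: c = realloc(c, 1) -> c = 0; heap: [0-0 ALLOC][1-41 FREE]
Op 7: d = malloc(13) -> d = 1; heap: [0-0 ALLOC][1-13 ALLOC][14-41 FREE]
free(d): d = 1 -> block [1-13 ALLOC]; mark free, coalesce with adjacent free neighbors -> [0-0 ALLOC][1-41 FREE]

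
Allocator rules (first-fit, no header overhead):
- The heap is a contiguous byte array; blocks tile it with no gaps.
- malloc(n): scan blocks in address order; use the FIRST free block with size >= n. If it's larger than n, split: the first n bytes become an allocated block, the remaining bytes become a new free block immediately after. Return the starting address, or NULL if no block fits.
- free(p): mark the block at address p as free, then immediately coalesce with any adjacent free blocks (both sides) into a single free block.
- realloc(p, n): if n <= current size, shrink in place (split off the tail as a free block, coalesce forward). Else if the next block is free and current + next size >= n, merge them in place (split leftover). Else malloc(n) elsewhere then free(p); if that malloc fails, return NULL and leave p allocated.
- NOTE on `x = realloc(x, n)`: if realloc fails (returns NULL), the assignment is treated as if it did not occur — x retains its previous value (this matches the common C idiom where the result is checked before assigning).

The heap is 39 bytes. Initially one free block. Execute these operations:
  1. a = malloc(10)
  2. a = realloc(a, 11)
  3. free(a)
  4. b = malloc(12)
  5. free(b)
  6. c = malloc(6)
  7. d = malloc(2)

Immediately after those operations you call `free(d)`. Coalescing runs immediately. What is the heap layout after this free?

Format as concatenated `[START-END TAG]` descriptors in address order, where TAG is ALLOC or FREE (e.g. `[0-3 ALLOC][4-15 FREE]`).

Op 1: a = malloc(10) -> a = 0; heap: [0-9 ALLOC][10-38 FREE]
Op 2: a = realloc(a, 11) -> a = 0; heap: [0-10 ALLOC][11-38 FREE]
Op 3: free(a) -> (freed a); heap: [0-38 FREE]
Op 4: b = malloc(12) -> b = 0; heap: [0-11 ALLOC][12-38 FREE]
Op 5: free(b) -> (freed b); heap: [0-38 FREE]
Op 6: c = malloc(6) -> c = 0; heap: [0-5 ALLOC][6-38 FREE]
Op 7: d = malloc(2) -> d = 6; heap: [0-5 ALLOC][6-7 ALLOC][8-38 FREE]
free(d): d = 6 -> block [6-7 ALLOC]; mark free, coalesce with adjacent free neighbors -> [0-5 ALLOC][6-38 FREE]

Answer: [0-5 ALLOC][6-38 FREE]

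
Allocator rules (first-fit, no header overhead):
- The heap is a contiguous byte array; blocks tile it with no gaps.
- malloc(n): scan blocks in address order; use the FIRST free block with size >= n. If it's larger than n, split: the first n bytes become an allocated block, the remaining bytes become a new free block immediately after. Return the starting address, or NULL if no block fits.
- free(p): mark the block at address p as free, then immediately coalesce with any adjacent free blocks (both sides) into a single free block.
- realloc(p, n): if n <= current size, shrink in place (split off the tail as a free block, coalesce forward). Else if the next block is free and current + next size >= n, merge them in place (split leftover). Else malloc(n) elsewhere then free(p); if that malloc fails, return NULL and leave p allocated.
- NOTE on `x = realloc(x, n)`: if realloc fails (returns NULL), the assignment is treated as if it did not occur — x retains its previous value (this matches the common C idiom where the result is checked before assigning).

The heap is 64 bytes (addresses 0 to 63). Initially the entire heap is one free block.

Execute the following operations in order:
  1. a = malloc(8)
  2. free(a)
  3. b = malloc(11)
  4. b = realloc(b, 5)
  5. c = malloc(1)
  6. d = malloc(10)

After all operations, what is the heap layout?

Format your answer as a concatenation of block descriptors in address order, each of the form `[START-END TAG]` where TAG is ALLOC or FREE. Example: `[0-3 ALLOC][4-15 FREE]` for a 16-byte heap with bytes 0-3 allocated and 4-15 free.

Op 1: a = malloc(8) -> a = 0; heap: [0-7 ALLOC][8-63 FREE]
Op 2: free(a) -> (freed a); heap: [0-63 FREE]
Op 3: b = malloc(11) -> b = 0; heap: [0-10 ALLOC][11-63 FREE]
Op 4: b = realloc(b, 5) -> b = 0; heap: [0-4 ALLOC][5-63 FREE]
Op 5: c = malloc(1) -> c = 5; heap: [0-4 ALLOC][5-5 ALLOC][6-63 FREE]
Op 6: d = malloc(10) -> d = 6; heap: [0-4 ALLOC][5-5 ALLOC][6-15 ALLOC][16-63 FREE]

Answer: [0-4 ALLOC][5-5 ALLOC][6-15 ALLOC][16-63 FREE]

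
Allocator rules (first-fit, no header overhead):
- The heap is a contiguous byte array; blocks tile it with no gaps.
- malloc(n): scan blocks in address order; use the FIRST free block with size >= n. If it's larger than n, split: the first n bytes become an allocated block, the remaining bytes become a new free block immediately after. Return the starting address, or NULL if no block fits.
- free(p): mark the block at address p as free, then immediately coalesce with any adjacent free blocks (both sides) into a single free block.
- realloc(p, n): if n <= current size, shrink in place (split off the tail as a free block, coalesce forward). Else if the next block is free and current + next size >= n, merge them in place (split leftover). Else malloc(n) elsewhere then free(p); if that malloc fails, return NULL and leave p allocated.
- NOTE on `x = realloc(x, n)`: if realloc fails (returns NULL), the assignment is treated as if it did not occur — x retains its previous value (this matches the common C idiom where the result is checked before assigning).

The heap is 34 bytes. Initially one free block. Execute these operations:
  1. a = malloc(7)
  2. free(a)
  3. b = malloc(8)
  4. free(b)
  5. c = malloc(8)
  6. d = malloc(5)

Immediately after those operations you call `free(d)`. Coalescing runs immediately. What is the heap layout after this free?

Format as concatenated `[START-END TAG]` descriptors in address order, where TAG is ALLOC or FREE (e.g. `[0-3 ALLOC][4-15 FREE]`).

Op 1: a = malloc(7) -> a = 0; heap: [0-6 ALLOC][7-33 FREE]
Op 2: free(a) -> (freed a); heap: [0-33 FREE]
Op 3: b = malloc(8) -> b = 0; heap: [0-7 ALLOC][8-33 FREE]
Op 4: free(b) -> (freed b); heap: [0-33 FREE]
Op 5: c = malloc(8) -> c = 0; heap: [0-7 ALLOC][8-33 FREE]
Op 6: d = malloc(5) -> d = 8; heap: [0-7 ALLOC][8-12 ALLOC][13-33 FREE]
free(d): d = 8 -> block [8-12 ALLOC]; mark free, coalesce with adjacent free neighbors -> [0-7 ALLOC][8-33 FREE]

Answer: [0-7 ALLOC][8-33 FREE]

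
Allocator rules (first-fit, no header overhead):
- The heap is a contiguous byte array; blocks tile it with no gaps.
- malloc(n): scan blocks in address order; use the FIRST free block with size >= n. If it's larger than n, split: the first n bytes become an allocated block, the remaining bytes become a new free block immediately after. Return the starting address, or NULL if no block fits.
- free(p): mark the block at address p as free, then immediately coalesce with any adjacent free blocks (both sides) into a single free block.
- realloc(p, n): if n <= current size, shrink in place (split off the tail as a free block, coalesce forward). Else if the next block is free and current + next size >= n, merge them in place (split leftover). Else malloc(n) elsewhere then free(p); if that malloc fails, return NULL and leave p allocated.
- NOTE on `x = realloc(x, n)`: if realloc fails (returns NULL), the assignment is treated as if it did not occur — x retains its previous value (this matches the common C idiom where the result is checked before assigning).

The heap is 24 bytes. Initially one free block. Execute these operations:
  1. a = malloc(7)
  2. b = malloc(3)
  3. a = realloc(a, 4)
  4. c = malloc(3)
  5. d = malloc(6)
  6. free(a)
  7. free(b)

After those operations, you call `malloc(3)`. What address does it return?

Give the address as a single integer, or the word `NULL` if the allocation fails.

Op 1: a = malloc(7) -> a = 0; heap: [0-6 ALLOC][7-23 FREE]
Op 2: b = malloc(3) -> b = 7; heap: [0-6 ALLOC][7-9 ALLOC][10-23 FREE]
Op 3: a = realloc(a, 4) -> a = 0; heap: [0-3 ALLOC][4-6 FREE][7-9 ALLOC][10-23 FREE]
Op 4: c = malloc(3) -> c = 4; heap: [0-3 ALLOC][4-6 ALLOC][7-9 ALLOC][10-23 FREE]
Op 5: d = malloc(6) -> d = 10; heap: [0-3 ALLOC][4-6 ALLOC][7-9 ALLOC][10-15 ALLOC][16-23 FREE]
Op 6: free(a) -> (freed a); heap: [0-3 FREE][4-6 ALLOC][7-9 ALLOC][10-15 ALLOC][16-23 FREE]
Op 7: free(b) -> (freed b); heap: [0-3 FREE][4-6 ALLOC][7-9 FREE][10-15 ALLOC][16-23 FREE]
malloc(3): first-fit scan over [0-3 FREE][4-6 ALLOC][7-9 FREE][10-15 ALLOC][16-23 FREE] -> 0

Answer: 0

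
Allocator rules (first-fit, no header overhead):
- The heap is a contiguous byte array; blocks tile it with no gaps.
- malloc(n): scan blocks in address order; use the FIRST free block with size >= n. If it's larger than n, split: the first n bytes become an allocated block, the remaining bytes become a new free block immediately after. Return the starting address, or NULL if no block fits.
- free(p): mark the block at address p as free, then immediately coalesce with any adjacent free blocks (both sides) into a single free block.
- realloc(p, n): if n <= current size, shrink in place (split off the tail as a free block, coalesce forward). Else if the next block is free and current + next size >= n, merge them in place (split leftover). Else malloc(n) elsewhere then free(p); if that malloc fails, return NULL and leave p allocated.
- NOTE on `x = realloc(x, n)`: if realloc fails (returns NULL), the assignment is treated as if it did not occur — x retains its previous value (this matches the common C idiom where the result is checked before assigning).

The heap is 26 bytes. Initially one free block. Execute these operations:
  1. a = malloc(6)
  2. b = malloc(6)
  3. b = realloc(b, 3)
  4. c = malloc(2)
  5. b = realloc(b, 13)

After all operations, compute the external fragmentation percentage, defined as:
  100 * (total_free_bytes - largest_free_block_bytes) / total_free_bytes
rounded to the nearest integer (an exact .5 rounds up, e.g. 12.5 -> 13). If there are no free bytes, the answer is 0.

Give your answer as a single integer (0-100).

Op 1: a = malloc(6) -> a = 0; heap: [0-5 ALLOC][6-25 FREE]
Op 2: b = malloc(6) -> b = 6; heap: [0-5 ALLOC][6-11 ALLOC][12-25 FREE]
Op 3: b = realloc(b, 3) -> b = 6; heap: [0-5 ALLOC][6-8 ALLOC][9-25 FREE]
Op 4: c = malloc(2) -> c = 9; heap: [0-5 ALLOC][6-8 ALLOC][9-10 ALLOC][11-25 FREE]
Op 5: b = realloc(b, 13) -> b = 11; heap: [0-5 ALLOC][6-8 FREE][9-10 ALLOC][11-23 ALLOC][24-25 FREE]
Free blocks: [3 2] total_free=5 largest=3 -> 100*(5-3)/5 = 200/5 = 40

Answer: 40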